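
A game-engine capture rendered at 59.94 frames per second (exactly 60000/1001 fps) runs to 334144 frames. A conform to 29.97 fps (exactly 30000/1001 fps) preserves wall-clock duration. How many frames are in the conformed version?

167072 frames

Target frames = source frames × (target rate / source rate) = 334144 × (30000/1001)/(60000/1001) = 334144 × 1/2 = 167072.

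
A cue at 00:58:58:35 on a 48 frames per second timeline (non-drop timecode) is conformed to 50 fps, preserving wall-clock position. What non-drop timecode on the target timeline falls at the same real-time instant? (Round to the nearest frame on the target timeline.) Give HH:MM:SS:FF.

Source frame index: (0×3600 + 58×60 + 58) × 48 + 35 = 169859.
Real time: 169859 / (48) = 169859/48 s.
Target frame: (169859/48) × (50) = 4246475/24 ≈ 176936.458 → 176936.
At 50 labels/s: frame 176936 → 00:58:58:36.

00:58:58:36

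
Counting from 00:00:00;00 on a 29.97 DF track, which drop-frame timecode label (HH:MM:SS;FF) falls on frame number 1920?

Each 10-minute DF block holds 10 × 60 × 30 − 9 × 2 = 17982 frames. 1920 ÷ 17982 → 0 full blocks, remainder 1920.
Within the partial block the first minute is 1800 frames and each further minute 1798, so 1 further minute boundary passed. Total skipped labels = 18 × 0 + 2 × 1 = 2.
Non-drop label index = 1920 + 2 = 1922; at 30 labels/s that is 00:01:04:02, i.e. DF 00:01:04;02.

00:01:04;02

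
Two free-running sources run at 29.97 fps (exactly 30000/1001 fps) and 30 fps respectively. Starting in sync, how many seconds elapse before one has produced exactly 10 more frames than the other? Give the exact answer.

The gap grows by |30 − 30000/1001| = 30/1001 frames per second.
Time for a 10-frame gap: 10 ÷ (30/1001) = 1001/3 s.

1001/3 seconds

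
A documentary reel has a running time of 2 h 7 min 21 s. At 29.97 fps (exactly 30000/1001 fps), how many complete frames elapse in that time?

2 h 7 min 21 s = 7641 s.
Frames = 7641 × 30000/1001 = 229230000/1001 ≈ 229000.9990.
Complete frames: 229000.

229000 frames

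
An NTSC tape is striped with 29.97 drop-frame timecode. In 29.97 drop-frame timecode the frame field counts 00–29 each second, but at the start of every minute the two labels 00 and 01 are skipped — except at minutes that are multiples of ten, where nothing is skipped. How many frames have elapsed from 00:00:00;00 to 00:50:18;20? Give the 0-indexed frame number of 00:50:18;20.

90470

Complete 10-minute blocks: 5, each 17982 frames → 89910.
Remaining 0 whole minutes in the current block: 0 frames.
Within the current minute: 18 × 30 + 20 = 560. Total = 89910 + 0 + 560 = 90470.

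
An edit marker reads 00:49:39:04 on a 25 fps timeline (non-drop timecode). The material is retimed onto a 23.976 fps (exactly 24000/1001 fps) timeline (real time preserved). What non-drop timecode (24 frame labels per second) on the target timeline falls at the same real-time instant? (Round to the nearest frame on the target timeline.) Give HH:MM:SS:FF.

Source frame index: (0×3600 + 49×60 + 39) × 25 + 4 = 74479.
Real time: 74479 / (25) = 74479/25 s.
Target frame: (74479/25) × (24000/1001) = 71499840/1001 ≈ 71428.412 → 71428.
At 24 labels/s: frame 71428 → 00:49:36:04.

00:49:36:04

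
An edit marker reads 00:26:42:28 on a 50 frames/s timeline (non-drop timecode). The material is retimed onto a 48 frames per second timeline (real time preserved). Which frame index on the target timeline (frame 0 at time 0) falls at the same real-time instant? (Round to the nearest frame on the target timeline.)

frame 76923

Source frame index: (0×3600 + 26×60 + 42) × 50 + 28 = 80128.
Real time: 80128 / (50) = 40064/25 s.
Target frame: (40064/25) × (48) = 1923072/25 ≈ 76922.880 → 76923.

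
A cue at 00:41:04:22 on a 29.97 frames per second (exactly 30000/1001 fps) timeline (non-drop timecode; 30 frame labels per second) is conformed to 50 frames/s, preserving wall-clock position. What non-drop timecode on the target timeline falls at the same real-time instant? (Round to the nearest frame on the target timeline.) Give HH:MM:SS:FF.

Source frame index: (0×3600 + 41×60 + 4) × 30 + 22 = 73942.
Real time: 73942 / (30000/1001) = 37007971/15000 s.
Target frame: (37007971/15000) × (50) = 37007971/300 ≈ 123359.903 → 123360.
At 50 labels/s: frame 123360 → 00:41:07:10.

00:41:07:10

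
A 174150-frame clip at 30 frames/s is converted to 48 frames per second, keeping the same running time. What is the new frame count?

Frames at target rate = 174150 × (48) / (30) = 278640.

278640 frames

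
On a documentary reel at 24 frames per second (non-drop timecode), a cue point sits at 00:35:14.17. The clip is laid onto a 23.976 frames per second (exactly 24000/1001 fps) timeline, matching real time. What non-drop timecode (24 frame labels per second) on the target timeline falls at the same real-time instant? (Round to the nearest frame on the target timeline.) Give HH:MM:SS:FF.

00:35:12:14

Source frame index: (0×3600 + 35×60 + 14) × 24 + 17 = 50753.
Real time: 50753 / (24) = 50753/24 s.
Target frame: (50753/24) × (24000/1001) = 50753000/1001 ≈ 50702.298 → 50702.
At 24 labels/s: frame 50702 → 00:35:12:14.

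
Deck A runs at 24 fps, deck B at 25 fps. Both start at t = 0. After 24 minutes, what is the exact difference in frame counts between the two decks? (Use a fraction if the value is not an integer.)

1440 frames

24 min = 1440 s.
A emits 24 × 1440 = 34560 frames; B emits 25 × 1440 = 36000.
Difference = 1440 frames; B is ahead of A.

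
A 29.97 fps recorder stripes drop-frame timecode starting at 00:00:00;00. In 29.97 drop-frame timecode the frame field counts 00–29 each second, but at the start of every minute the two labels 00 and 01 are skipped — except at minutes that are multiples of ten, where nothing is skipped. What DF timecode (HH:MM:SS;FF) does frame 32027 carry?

00:17:48;19

Each 10-minute DF block holds 10 × 60 × 30 − 9 × 2 = 17982 frames. 32027 ÷ 17982 → 1 full block, remainder 14045.
Within the partial block the first minute is 1800 frames and each further minute 1798, so 7 further minute boundaries passed. Total skipped labels = 18 × 1 + 2 × 7 = 32.
Non-drop label index = 32027 + 32 = 32059; at 30 labels/s that is 00:17:48:19, i.e. DF 00:17:48;19.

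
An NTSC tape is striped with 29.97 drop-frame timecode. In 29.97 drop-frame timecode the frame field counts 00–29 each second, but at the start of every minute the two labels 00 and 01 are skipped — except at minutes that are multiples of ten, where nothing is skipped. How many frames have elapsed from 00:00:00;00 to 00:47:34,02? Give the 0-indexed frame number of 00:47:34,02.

85536

As if non-drop at 30 labels/s: (0 × 3600 + 47 × 60 + 34) × 30 + 2 = 85622.
Minute boundaries passed: 47; those not divisible by 10: 47 − 4 = 43; dropped labels = 2 × 43 = 86.
Actual frame index = 85622 − 86 = 85536.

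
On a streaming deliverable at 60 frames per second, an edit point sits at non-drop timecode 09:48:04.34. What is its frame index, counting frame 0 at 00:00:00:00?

frame 2117074

Total seconds to the label: (9 × 3600 + 48 × 60 + 4) = 35284.
Frame index = 35284 × 60 + 34 = 2117074.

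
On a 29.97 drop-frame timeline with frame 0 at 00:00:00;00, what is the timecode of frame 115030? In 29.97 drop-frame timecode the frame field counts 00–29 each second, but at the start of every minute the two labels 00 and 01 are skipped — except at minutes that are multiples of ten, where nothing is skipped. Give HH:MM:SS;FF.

Each 10-minute DF block holds 10 × 60 × 30 − 9 × 2 = 17982 frames. 115030 ÷ 17982 → 6 full blocks, remainder 7138.
Within the partial block the first minute is 1800 frames and each further minute 1798, so 3 further minute boundaries passed. Total skipped labels = 18 × 6 + 2 × 3 = 114.
Non-drop label index = 115030 + 114 = 115144; at 30 labels/s that is 01:03:58:04, i.e. DF 01:03:58;04.

01:03:58;04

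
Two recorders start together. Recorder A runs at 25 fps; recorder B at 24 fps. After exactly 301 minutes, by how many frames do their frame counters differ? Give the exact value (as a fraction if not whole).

18060 frames

301 min = 18060 s.
A emits 25 × 18060 = 451500 frames; B emits 24 × 18060 = 433440.
Difference = 18060 frames; B is behind A.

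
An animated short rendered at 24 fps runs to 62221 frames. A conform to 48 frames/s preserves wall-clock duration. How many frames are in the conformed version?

124442 frames

Target frames = source frames × (target rate / source rate) = 62221 × (48)/(24) = 62221 × 2 = 124442.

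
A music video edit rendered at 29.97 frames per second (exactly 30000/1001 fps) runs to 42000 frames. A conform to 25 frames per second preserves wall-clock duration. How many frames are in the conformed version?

Target frames = source frames × (target rate / source rate) = 42000 × (25)/(30000/1001) = 42000 × 1001/1200 = 35035.

35035 frames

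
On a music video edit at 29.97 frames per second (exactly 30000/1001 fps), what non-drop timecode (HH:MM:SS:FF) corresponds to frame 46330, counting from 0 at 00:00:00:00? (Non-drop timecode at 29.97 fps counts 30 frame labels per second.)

46330 ÷ 30 = 1544 full seconds, remainder 10 frames.
1544 s = 0 h 25 min 44 s.
Timecode: 00:25:44:10.

00:25:44:10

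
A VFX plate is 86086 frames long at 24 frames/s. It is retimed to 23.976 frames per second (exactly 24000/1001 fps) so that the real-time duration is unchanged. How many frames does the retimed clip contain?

86000 frames

Target frames = source frames × (target rate / source rate) = 86086 × (24000/1001)/(24) = 86086 × 1000/1001 = 86000.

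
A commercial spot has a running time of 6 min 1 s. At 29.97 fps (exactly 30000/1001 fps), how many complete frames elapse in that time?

10819 frames

6 min 1 s = 361 s.
Frames = 361 × 30000/1001 = 10830000/1001 ≈ 10819.1808.
Complete frames: 10819.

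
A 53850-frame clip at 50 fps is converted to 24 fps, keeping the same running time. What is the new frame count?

25848 frames

Target frames = source frames × (target rate / source rate) = 53850 × (24)/(50) = 53850 × 12/25 = 25848.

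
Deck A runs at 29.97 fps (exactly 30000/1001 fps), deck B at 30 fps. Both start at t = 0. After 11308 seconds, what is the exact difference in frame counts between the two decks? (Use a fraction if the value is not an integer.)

A emits 30000/1001 × 11308 = 30840000/91 frames; B emits 30 × 11308 = 339240.
Difference = 30840/91 frames (≈ 338.9011); B is ahead of A.

30840/91 frames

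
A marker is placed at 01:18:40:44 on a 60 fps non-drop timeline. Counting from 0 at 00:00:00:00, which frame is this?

283244

Total seconds to the label: (1 × 3600 + 18 × 60 + 40) = 4720.
Frame index = 4720 × 60 + 44 = 283244.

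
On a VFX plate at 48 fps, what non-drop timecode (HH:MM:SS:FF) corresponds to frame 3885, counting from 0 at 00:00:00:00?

3885 ÷ 48 = 80 full seconds, remainder 45 frames.
80 s = 0 h 1 min 20 s.
Timecode: 00:01:20:45.

00:01:20:45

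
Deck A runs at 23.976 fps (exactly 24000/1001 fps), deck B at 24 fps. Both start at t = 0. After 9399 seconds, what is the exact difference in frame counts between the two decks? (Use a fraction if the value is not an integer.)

17352/77 frames

A emits 24000/1001 × 9399 = 17352000/77 frames; B emits 24 × 9399 = 225576.
Difference = 17352/77 frames (≈ 225.3506); B is ahead of A.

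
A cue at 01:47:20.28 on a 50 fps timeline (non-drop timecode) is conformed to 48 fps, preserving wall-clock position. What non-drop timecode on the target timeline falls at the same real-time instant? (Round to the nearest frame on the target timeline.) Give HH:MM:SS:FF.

Source frame index: (1×3600 + 47×60 + 20) × 50 + 28 = 322028.
Real time: 322028 / (50) = 161014/25 s.
Target frame: (161014/25) × (48) = 7728672/25 ≈ 309146.880 → 309147.
At 48 labels/s: frame 309147 → 01:47:20:27.

01:47:20:27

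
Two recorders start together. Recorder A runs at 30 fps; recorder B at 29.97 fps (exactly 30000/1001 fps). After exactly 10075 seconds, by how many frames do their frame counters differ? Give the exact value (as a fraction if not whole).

A emits 30 × 10075 = 302250 frames; B emits 30000/1001 × 10075 = 23250000/77.
Difference = 23250/77 frames (≈ 301.9481); B is behind A.

23250/77 frames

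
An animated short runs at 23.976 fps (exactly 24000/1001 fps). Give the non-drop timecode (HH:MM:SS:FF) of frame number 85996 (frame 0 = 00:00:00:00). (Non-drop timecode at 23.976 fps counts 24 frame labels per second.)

00:59:43:04

85996 ÷ 24 = 3583 full seconds, remainder 4 frames.
3583 s = 0 h 59 min 43 s.
Timecode: 00:59:43:04.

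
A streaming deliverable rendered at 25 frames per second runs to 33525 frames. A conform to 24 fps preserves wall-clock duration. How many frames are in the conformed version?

32184 frames

Target frames = source frames × (target rate / source rate) = 33525 × (24)/(25) = 33525 × 24/25 = 32184.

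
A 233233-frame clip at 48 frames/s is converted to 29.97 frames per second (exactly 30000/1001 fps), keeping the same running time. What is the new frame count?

145625 frames

Target frames = source frames × (target rate / source rate) = 233233 × (30000/1001)/(48) = 233233 × 625/1001 = 145625.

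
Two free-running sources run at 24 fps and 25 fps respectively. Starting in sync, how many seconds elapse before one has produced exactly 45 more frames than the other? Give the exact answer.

The gap grows by |25 − 24| = 1 frame per second.
Time for a 45-frame gap: 45 ÷ (1) = 45 s.

45 seconds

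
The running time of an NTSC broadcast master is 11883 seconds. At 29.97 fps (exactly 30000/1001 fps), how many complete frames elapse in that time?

356133 frames

Frames = 11883 × 30000/1001 = 356490000/1001 ≈ 356133.8661.
Complete frames: 356133.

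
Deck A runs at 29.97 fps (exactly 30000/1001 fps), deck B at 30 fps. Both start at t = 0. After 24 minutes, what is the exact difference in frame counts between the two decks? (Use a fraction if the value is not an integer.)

43200/1001 frames

24 min = 1440 s.
A emits 30000/1001 × 1440 = 43200000/1001 frames; B emits 30 × 1440 = 43200.
Difference = 43200/1001 frames (≈ 43.1568); B is ahead of A.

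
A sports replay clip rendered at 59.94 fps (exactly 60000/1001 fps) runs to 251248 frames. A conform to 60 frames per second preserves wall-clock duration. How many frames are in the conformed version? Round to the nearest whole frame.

251499 frames

Frames at target rate = 251248 × (60) / (60000/1001) = 31437406/125 ≈ 251499.248.
Nearest whole frame: 251499.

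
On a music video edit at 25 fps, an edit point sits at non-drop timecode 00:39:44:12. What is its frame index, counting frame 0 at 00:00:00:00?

59612

Total seconds to the label: (0 × 3600 + 39 × 60 + 44) = 2384.
Frame index = 2384 × 25 + 12 = 59612.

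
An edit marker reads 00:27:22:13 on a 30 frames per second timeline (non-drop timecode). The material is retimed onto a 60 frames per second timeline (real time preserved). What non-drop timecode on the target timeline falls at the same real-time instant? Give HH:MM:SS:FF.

Source frame index: (0×3600 + 27×60 + 22) × 30 + 13 = 49273.
Real time: 49273 / (30) = 49273/30 s.
Target frame: (49273/30) × (60) = 98546.
At 60 labels/s: frame 98546 → 00:27:22:26.

00:27:22:26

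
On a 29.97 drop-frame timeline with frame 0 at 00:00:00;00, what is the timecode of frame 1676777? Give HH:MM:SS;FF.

15:32:28;15

Each 10-minute DF block holds 10 × 60 × 30 − 9 × 2 = 17982 frames. 1676777 ÷ 17982 → 93 full blocks, remainder 4451.
Within the partial block the first minute is 1800 frames and each further minute 1798, so 2 further minute boundaries passed. Total skipped labels = 18 × 93 + 2 × 2 = 1678.
Non-drop label index = 1676777 + 1678 = 1678455; at 30 labels/s that is 15:32:28:15, i.e. DF 15:32:28;15.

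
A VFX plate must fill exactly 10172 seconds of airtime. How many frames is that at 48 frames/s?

488256 frames

Frames = 10172 × 48 = 488256.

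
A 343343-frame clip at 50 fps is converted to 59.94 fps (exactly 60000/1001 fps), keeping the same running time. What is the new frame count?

411600 frames

Target frames = source frames × (target rate / source rate) = 343343 × (60000/1001)/(50) = 343343 × 1200/1001 = 411600.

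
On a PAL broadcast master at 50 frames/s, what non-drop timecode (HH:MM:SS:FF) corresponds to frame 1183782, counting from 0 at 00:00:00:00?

1183782 ÷ 50 = 23675 full seconds, remainder 32 frames.
23675 s = 6 h 34 min 35 s.
Timecode: 06:34:35:32.

06:34:35:32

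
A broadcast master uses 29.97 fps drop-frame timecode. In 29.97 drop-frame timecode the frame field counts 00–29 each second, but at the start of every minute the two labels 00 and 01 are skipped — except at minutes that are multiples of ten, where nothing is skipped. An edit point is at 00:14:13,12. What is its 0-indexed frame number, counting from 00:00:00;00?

25576

Complete 10-minute blocks: 1, each 17982 frames → 17982.
Remaining 4 whole minutes in the current block: 1800 + 3 × 1798 = 7194 frames.
Within the current minute: 13 × 30 + 12 − 2 = 400 (labels ;00/;01 skipped at this minute). Total = 17982 + 7194 + 400 = 25576.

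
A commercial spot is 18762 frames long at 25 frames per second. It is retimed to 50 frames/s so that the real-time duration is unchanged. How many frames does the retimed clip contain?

37524 frames

Frames at target rate = 18762 × (50) / (25) = 37524.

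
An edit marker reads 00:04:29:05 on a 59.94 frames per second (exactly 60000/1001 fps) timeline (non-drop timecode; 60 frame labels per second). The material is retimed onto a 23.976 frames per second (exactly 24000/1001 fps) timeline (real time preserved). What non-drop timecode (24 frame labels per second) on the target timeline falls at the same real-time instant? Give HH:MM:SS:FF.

Source frame index: (0×3600 + 4×60 + 29) × 60 + 5 = 16145.
Real time: 16145 / (60000/1001) = 3232229/12000 s.
Target frame: (3232229/12000) × (24000/1001) = 6458.
At 24 labels/s: frame 6458 → 00:04:29:02.

00:04:29:02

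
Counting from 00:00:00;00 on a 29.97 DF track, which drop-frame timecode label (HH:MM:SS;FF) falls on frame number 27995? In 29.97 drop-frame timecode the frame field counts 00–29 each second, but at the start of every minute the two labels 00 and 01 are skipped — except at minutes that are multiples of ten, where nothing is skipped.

Each 10-minute DF block holds 10 × 60 × 30 − 9 × 2 = 17982 frames. 27995 ÷ 17982 → 1 full block, remainder 10013.
Within the partial block the first minute is 1800 frames and each further minute 1798, so 5 further minute boundaries passed. Total skipped labels = 18 × 1 + 2 × 5 = 28.
Non-drop label index = 27995 + 28 = 28023; at 30 labels/s that is 00:15:34:03, i.e. DF 00:15:34;03.

00:15:34;03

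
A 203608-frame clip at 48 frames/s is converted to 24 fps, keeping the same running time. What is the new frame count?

Target frames = source frames × (target rate / source rate) = 203608 × (24)/(48) = 203608 × 1/2 = 101804.

101804 frames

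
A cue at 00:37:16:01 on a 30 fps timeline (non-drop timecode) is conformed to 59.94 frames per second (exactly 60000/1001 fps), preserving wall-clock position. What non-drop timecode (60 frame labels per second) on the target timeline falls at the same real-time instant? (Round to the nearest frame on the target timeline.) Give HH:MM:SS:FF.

00:37:13:48

Source frame index: (0×3600 + 37×60 + 16) × 30 + 1 = 67081.
Real time: 67081 / (30) = 67081/30 s.
Target frame: (67081/30) × (60000/1001) = 19166000/143 ≈ 134027.972 → 134028.
At 60 labels/s: frame 134028 → 00:37:13:48.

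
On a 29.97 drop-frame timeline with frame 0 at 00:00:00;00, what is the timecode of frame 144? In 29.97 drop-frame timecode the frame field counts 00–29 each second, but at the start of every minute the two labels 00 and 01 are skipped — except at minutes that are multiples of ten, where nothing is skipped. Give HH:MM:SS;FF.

00:00:04;24

Ten DF minutes hold 17982 frames, so frame 144 lies in block 0 (frames 0–17981) with 144 frames into that block.
The block's first minute is 1800 frames and the rest 1798 each; 144 frames reaches minute 0, so 0 × 18 + 0 × 2 = 0 labels have been skipped so far.
Adding those back, label number 144 + 0 = 144 at 30 labels/s is 4 s + 24 f = 0 h 0 min 4 s frame 24, i.e. 00:00:04;24.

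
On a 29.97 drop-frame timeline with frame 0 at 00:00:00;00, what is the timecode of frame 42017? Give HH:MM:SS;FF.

Each 10-minute DF block holds 10 × 60 × 30 − 9 × 2 = 17982 frames. 42017 ÷ 17982 → 2 full blocks, remainder 6053.
Within the partial block the first minute is 1800 frames and each further minute 1798, so 3 further minute boundaries passed. Total skipped labels = 18 × 2 + 2 × 3 = 42.
Non-drop label index = 42017 + 42 = 42059; at 30 labels/s that is 00:23:21:29, i.e. DF 00:23:21;29.

00:23:21;29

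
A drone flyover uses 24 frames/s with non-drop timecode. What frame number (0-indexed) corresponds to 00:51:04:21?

Total seconds to the label: (0 × 3600 + 51 × 60 + 4) = 3064.
Frame index = 3064 × 24 + 21 = 73557.

frame 73557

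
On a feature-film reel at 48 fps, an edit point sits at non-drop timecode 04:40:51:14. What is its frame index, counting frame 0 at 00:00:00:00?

Total seconds to the label: (4 × 3600 + 40 × 60 + 51) = 16851.
Frame index = 16851 × 48 + 14 = 808862.

frame 808862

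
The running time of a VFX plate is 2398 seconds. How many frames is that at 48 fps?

115104 frames

Frames = 2398 × 48 = 115104.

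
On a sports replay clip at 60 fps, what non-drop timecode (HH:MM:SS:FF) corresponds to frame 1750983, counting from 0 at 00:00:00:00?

08:06:23:03

1750983 ÷ 60 = 29183 full seconds, remainder 3 frames.
29183 s = 8 h 6 min 23 s.
Timecode: 08:06:23:03.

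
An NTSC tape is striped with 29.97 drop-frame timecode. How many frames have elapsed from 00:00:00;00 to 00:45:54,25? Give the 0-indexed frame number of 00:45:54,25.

82563

As if non-drop at 30 labels/s: (0 × 3600 + 45 × 60 + 54) × 30 + 25 = 82645.
Minute boundaries passed: 45; those not divisible by 10: 45 − 4 = 41; dropped labels = 2 × 41 = 82.
Actual frame index = 82645 − 82 = 82563.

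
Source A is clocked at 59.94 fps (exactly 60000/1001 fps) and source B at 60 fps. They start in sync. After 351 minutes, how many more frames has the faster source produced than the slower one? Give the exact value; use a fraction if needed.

351 min = 21060 s.
A emits 60000/1001 × 21060 = 97200000/77 frames; B emits 60 × 21060 = 1263600.
Difference = 97200/77 frames (≈ 1262.3377); B is ahead of A.

97200/77 frames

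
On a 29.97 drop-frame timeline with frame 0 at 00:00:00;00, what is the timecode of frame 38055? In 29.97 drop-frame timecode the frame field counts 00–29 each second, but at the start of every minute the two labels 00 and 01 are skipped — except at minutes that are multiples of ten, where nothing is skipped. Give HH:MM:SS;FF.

00:21:09;23

Ten DF minutes hold 17982 frames, so frame 38055 lies in block 2 (frames 35964–53945) with 2091 frames into that block.
The block's first minute is 1800 frames and the rest 1798 each; 2091 frames reaches minute 1, so 2 × 18 + 1 × 2 = 38 labels have been skipped so far.
Adding those back, label number 38055 + 38 = 38093 at 30 labels/s is 1269 s + 23 f = 0 h 21 min 9 s frame 23, i.e. 00:21:09;23.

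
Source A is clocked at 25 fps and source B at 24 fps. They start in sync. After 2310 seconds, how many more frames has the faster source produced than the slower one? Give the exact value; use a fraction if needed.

2310 frames

A emits 25 × 2310 = 57750 frames; B emits 24 × 2310 = 55440.
Difference = 2310 frames; B is behind A.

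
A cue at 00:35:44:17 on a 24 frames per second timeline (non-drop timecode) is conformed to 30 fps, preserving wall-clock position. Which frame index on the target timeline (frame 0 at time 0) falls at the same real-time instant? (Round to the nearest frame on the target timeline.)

frame 64341

Source frame index: (0×3600 + 35×60 + 44) × 24 + 17 = 51473.
Real time: 51473 / (24) = 51473/24 s.
Target frame: (51473/24) × (30) = 257365/4 ≈ 64341.250 → 64341.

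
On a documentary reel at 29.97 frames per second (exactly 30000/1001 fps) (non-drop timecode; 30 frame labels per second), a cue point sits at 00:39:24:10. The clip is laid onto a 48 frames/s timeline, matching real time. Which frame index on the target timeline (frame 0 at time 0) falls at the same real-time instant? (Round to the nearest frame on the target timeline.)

Source frame index: (0×3600 + 39×60 + 24) × 30 + 10 = 70930.
Real time: 70930 / (30000/1001) = 7100093/3000 s.
Target frame: (7100093/3000) × (48) = 14200186/125 ≈ 113601.488 → 113601.

frame 113601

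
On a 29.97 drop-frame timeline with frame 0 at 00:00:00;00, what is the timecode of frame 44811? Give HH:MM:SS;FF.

00:24:55;05

Each 10-minute DF block holds 10 × 60 × 30 − 9 × 2 = 17982 frames. 44811 ÷ 17982 → 2 full blocks, remainder 8847.
Within the partial block the first minute is 1800 frames and each further minute 1798, so 4 further minute boundaries passed. Total skipped labels = 18 × 2 + 2 × 4 = 44.
Non-drop label index = 44811 + 44 = 44855; at 30 labels/s that is 00:24:55:05, i.e. DF 00:24:55;05.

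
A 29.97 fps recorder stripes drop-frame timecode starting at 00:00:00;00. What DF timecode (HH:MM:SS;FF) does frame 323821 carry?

03:00:04;25

Ten DF minutes hold 17982 frames, so frame 323821 lies in block 18 (frames 323676–341657) with 145 frames into that block.
The block's first minute is 1800 frames and the rest 1798 each; 145 frames reaches minute 0, so 18 × 18 + 0 × 2 = 324 labels have been skipped so far.
Adding those back, label number 323821 + 324 = 324145 at 30 labels/s is 10804 s + 25 f = 3 h 0 min 4 s frame 25, i.e. 03:00:04;25.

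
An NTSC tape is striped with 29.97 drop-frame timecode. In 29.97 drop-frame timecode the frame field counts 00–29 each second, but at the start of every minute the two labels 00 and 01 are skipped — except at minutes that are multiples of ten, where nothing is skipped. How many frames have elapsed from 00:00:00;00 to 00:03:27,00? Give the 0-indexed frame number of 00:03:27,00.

As if non-drop at 30 labels/s: (0 × 3600 + 3 × 60 + 27) × 30 + 0 = 6210.
Minute boundaries passed: 3; those not divisible by 10: 3 − 0 = 3; dropped labels = 2 × 3 = 6.
Actual frame index = 6210 − 6 = 6204.

6204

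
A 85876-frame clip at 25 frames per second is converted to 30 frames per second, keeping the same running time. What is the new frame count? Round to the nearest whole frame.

Frames at target rate = 85876 × (30) / (25) = 515256/5 ≈ 103051.200.
Nearest whole frame: 103051.

103051 frames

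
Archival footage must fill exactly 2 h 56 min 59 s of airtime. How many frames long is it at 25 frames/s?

2 h 56 min 59 s = 10619 s.
Frames = 10619 × 25 = 265475.

265475 frames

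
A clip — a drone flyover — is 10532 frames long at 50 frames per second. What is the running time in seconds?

Running time = 10532 / (50) = 210.64 s.

210.64 seconds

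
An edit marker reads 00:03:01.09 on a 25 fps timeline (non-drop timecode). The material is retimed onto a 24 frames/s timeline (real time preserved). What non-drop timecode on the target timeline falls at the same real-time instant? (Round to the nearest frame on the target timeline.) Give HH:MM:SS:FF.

Source frame index: (0×3600 + 3×60 + 1) × 25 + 9 = 4534.
Real time: 4534 / (25) = 4534/25 s.
Target frame: (4534/25) × (24) = 108816/25 ≈ 4352.640 → 4353.
At 24 labels/s: frame 4353 → 00:03:01:09.

00:03:01:09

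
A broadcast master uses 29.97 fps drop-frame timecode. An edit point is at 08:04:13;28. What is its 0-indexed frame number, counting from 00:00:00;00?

Complete 10-minute blocks: 48, each 17982 frames → 863136.
Remaining 4 whole minutes in the current block: 1800 + 3 × 1798 = 7194 frames.
Within the current minute: 13 × 30 + 28 − 2 = 416 (labels ;00/;01 skipped at this minute). Total = 863136 + 7194 + 416 = 870746.

870746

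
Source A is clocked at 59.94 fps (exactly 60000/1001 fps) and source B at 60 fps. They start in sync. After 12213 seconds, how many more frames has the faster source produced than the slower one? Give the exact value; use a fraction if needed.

732780/1001 frames

A emits 60000/1001 × 12213 = 732780000/1001 frames; B emits 60 × 12213 = 732780.
Difference = 732780/1001 frames (≈ 732.0480); B is ahead of A.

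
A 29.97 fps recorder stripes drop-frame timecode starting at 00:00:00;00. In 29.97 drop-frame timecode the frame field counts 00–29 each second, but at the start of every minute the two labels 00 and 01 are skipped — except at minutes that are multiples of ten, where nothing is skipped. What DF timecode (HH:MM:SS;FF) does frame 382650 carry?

Ten DF minutes hold 17982 frames, so frame 382650 lies in block 21 (frames 377622–395603) with 5028 frames into that block.
The block's first minute is 1800 frames and the rest 1798 each; 5028 frames reaches minute 2, so 21 × 18 + 2 × 2 = 382 labels have been skipped so far.
Adding those back, label number 382650 + 382 = 383032 at 30 labels/s is 12767 s + 22 f = 3 h 32 min 47 s frame 22, i.e. 03:32:47;22.

03:32:47;22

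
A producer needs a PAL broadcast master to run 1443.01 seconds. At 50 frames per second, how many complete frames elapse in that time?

72150 frames

Frames = 1443.01 × 50 = 144301/2 ≈ 72150.5000.
Complete frames: 72150.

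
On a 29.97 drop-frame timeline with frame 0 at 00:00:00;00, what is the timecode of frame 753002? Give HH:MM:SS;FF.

Ten DF minutes hold 17982 frames, so frame 753002 lies in block 41 (frames 737262–755243) with 15740 frames into that block.
The block's first minute is 1800 frames and the rest 1798 each; 15740 frames reaches minute 8, so 41 × 18 + 8 × 2 = 754 labels have been skipped so far.
Adding those back, label number 753002 + 754 = 753756 at 30 labels/s is 25125 s + 6 f = 6 h 58 min 45 s frame 6, i.e. 06:58:45;06.

06:58:45;06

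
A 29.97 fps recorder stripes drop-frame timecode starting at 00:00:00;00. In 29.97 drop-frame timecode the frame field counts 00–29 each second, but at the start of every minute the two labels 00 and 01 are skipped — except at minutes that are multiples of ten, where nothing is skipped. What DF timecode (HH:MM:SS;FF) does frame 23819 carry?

00:13:14;23

Ten DF minutes hold 17982 frames, so frame 23819 lies in block 1 (frames 17982–35963) with 5837 frames into that block.
The block's first minute is 1800 frames and the rest 1798 each; 5837 frames reaches minute 3, so 1 × 18 + 3 × 2 = 24 labels have been skipped so far.
Adding those back, label number 23819 + 24 = 23843 at 30 labels/s is 794 s + 23 f = 0 h 13 min 14 s frame 23, i.e. 00:13:14;23.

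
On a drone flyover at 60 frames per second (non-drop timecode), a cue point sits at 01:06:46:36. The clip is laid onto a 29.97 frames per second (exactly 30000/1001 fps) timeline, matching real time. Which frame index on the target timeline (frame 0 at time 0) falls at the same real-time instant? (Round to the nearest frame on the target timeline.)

frame 120078

Source frame index: (1×3600 + 6×60 + 46) × 60 + 36 = 240396.
Real time: 240396 / (60) = 20033/5 s.
Target frame: (20033/5) × (30000/1001) = 9246000/77 ≈ 120077.922 → 120078.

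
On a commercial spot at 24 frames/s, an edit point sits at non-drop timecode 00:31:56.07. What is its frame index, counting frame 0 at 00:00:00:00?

45991

Total seconds to the label: (0 × 3600 + 31 × 60 + 56) = 1916.
Frame index = 1916 × 24 + 7 = 45991.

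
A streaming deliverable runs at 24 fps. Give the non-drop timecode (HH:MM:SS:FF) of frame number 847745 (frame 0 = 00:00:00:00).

09:48:42:17

847745 ÷ 24 = 35322 full seconds, remainder 17 frames.
35322 s = 9 h 48 min 42 s.
Timecode: 09:48:42:17.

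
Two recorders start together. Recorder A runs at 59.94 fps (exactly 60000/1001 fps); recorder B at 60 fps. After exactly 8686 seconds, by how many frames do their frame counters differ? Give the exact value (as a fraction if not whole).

521160/1001 frames

A emits 60000/1001 × 8686 = 521160000/1001 frames; B emits 60 × 8686 = 521160.
Difference = 521160/1001 frames (≈ 520.6394); B is ahead of A.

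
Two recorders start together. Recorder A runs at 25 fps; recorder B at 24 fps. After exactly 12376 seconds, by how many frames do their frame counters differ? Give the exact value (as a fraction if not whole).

12376 frames

A emits 25 × 12376 = 309400 frames; B emits 24 × 12376 = 297024.
Difference = 12376 frames; B is behind A.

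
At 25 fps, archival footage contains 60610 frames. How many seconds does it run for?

2424.4 seconds

Running time = 60610 / (25) = 2424.4 s.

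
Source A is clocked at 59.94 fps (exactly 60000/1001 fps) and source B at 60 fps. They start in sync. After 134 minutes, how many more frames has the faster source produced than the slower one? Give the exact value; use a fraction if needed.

482400/1001 frames

134 min = 8040 s.
A emits 60000/1001 × 8040 = 482400000/1001 frames; B emits 60 × 8040 = 482400.
Difference = 482400/1001 frames (≈ 481.9181); B is ahead of A.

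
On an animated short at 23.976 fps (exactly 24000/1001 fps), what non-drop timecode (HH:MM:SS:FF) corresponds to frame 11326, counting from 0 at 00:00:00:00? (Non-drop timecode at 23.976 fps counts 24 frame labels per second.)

00:07:51:22

11326 ÷ 24 = 471 full seconds, remainder 22 frames.
471 s = 0 h 7 min 51 s.
Timecode: 00:07:51:22.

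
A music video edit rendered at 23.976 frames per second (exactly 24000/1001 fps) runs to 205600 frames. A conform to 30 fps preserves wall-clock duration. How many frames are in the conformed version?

257257 frames

Target frames = source frames × (target rate / source rate) = 205600 × (30)/(24000/1001) = 205600 × 1001/800 = 257257.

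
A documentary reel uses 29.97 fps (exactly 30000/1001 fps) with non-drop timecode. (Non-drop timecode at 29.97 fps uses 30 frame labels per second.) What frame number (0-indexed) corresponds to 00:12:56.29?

frame 23309

Total seconds to the label: (0 × 3600 + 12 × 60 + 56) = 776.
Frame index = 776 × 30 + 29 = 23309.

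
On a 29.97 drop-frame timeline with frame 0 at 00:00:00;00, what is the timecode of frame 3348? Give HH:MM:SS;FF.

Each 10-minute DF block holds 10 × 60 × 30 − 9 × 2 = 17982 frames. 3348 ÷ 17982 → 0 full blocks, remainder 3348.
Within the partial block the first minute is 1800 frames and each further minute 1798, so 1 further minute boundary passed. Total skipped labels = 18 × 0 + 2 × 1 = 2.
Non-drop label index = 3348 + 2 = 3350; at 30 labels/s that is 00:01:51:20, i.e. DF 00:01:51;20.

00:01:51;20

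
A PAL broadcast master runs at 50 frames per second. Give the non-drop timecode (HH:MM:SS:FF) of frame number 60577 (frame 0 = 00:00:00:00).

00:20:11:27

60577 ÷ 50 = 1211 full seconds, remainder 27 frames.
1211 s = 0 h 20 min 11 s.
Timecode: 00:20:11:27.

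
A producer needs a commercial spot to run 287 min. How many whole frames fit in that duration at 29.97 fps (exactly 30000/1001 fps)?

287 min = 17220 s.
Frames = 17220 × 30000/1001 = 73800000/143 ≈ 516083.9161.
Complete frames: 516083.

516083 frames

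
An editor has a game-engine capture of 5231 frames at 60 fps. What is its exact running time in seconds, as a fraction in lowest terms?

5231/60 seconds

Running time = 5231 ÷ (60) = 5231 × 1/60 = 5231/60 s.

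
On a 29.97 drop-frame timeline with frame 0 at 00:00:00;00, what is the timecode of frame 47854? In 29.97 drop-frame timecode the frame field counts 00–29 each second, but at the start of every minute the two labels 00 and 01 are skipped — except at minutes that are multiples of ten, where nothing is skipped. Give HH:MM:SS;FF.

Ten DF minutes hold 17982 frames, so frame 47854 lies in block 2 (frames 35964–53945) with 11890 frames into that block.
The block's first minute is 1800 frames and the rest 1798 each; 11890 frames reaches minute 6, so 2 × 18 + 6 × 2 = 48 labels have been skipped so far.
Adding those back, label number 47854 + 48 = 47902 at 30 labels/s is 1596 s + 22 f = 0 h 26 min 36 s frame 22, i.e. 00:26:36;22.

00:26:36;22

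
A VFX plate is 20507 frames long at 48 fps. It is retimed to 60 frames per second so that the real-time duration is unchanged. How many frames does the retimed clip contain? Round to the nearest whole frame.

Frames at target rate = 20507 × (60) / (48) = 102535/4 ≈ 25633.750.
Nearest whole frame: 25634.

25634 frames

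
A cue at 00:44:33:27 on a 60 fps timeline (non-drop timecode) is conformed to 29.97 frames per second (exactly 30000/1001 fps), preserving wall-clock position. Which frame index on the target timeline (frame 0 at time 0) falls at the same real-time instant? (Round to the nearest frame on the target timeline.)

frame 80123

Source frame index: (0×3600 + 44×60 + 33) × 60 + 27 = 160407.
Real time: 160407 / (60) = 53469/20 s.
Target frame: (53469/20) × (30000/1001) = 6169500/77 ≈ 80123.377 → 80123.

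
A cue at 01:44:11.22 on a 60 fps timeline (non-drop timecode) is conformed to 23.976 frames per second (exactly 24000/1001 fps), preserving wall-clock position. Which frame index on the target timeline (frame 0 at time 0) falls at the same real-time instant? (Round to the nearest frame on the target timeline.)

Source frame index: (1×3600 + 44×60 + 11) × 60 + 22 = 375082.
Real time: 375082 / (60) = 187541/30 s.
Target frame: (187541/30) × (24000/1001) = 150032800/1001 ≈ 149882.917 → 149883.

frame 149883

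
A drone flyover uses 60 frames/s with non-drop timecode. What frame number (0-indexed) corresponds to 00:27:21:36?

frame 98496

Total seconds to the label: (0 × 3600 + 27 × 60 + 21) = 1641.
Frame index = 1641 × 60 + 36 = 98496.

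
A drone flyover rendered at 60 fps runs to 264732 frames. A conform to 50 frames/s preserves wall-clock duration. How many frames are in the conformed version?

Target frames = source frames × (target rate / source rate) = 264732 × (50)/(60) = 264732 × 5/6 = 220610.

220610 frames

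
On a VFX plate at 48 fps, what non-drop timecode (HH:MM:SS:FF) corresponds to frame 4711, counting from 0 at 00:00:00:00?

4711 ÷ 48 = 98 full seconds, remainder 7 frames.
98 s = 0 h 1 min 38 s.
Timecode: 00:01:38:07.

00:01:38:07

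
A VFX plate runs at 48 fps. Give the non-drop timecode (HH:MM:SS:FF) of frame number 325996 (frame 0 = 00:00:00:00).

01:53:11:28

325996 ÷ 48 = 6791 full seconds, remainder 28 frames.
6791 s = 1 h 53 min 11 s.
Timecode: 01:53:11:28.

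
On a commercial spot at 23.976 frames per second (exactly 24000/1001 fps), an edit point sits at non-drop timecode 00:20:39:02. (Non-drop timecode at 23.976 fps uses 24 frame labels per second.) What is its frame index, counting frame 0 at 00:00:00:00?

frame 29738

Total seconds to the label: (0 × 3600 + 20 × 60 + 39) = 1239.
Frame index = 1239 × 24 + 2 = 29738.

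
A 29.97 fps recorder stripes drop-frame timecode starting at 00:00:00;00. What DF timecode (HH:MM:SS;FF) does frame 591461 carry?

Ten DF minutes hold 17982 frames, so frame 591461 lies in block 32 (frames 575424–593405) with 16037 frames into that block.
The block's first minute is 1800 frames and the rest 1798 each; 16037 frames reaches minute 8, so 32 × 18 + 8 × 2 = 592 labels have been skipped so far.
Adding those back, label number 591461 + 592 = 592053 at 30 labels/s is 19735 s + 3 f = 5 h 28 min 55 s frame 3, i.e. 05:28:55;03.

05:28:55;03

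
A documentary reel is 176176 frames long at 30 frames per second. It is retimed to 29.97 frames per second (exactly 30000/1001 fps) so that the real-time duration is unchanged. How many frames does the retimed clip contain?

176000 frames

Target frames = source frames × (target rate / source rate) = 176176 × (30000/1001)/(30) = 176176 × 1000/1001 = 176000.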